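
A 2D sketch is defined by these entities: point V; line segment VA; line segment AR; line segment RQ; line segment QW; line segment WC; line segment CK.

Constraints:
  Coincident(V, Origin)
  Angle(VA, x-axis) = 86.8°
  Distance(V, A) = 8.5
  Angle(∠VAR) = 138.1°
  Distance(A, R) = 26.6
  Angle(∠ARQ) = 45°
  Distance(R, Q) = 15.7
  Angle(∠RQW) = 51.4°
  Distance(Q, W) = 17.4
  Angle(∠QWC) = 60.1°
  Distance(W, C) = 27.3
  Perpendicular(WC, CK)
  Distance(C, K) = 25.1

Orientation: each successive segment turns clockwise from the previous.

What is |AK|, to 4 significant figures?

39.81

V is at the origin; VA runs at 86.8° with length 8.5, so A = (0.4745, 8.487). ∠VAR = 138.1° gives AR at 44.90° from the x-axis; with |AR| = 26.6, R = (19.32, 27.26). ∠ARQ = 45.0° gives RQ at -90.10° from the x-axis; with |RQ| = 15.7, Q = (19.29, 11.56). ∠RQW = 51.4° gives QW at 141.3° from the x-axis; with |QW| = 17.4, W = (5.709, 22.44). ∠QWC = 60.1° gives WC at 21.40° from the x-axis; with |WC| = 27.3, C = (31.13, 32.40). WC ⟂ CK, so CK runs at -68.60°; with |CK| = 25.1, K = (40.29, 9.034). Then |AK| = |K − A| = 39.81.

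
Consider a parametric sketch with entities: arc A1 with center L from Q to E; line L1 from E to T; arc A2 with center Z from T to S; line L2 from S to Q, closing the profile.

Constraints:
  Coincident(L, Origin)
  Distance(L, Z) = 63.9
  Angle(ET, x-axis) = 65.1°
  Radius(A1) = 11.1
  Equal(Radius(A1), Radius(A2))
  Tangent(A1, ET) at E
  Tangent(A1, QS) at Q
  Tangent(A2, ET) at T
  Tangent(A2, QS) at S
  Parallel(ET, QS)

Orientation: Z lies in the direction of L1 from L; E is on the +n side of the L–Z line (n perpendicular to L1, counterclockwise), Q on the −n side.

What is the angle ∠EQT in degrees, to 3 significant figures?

70.8°

The slot axis is L1's direction at 65.1°, so u = (cos 65.1°, sin 65.1°) = (0.421, 0.907) and n = (−sin 65.1°, cos 65.1°) = (-0.907, 0.421). L is at the origin and Z lies 63.9 along u from L, so Z = 63.9·u = (26.9, 58.0). Tangency of A1 to both parallel lines with radius 11.1 puts E and Q at L ± 11.1·n: E = (-10.1, 4.67), Q = (10.1, -4.67). Equal radii place T and S the same way about Z: T = Z + 11.1·n = (16.8, 62.6), S = Z − 11.1·n = (37.0, 53.3). Then cos ∠EQT = QE·QT / (|QE||QT|), giving 70.8°.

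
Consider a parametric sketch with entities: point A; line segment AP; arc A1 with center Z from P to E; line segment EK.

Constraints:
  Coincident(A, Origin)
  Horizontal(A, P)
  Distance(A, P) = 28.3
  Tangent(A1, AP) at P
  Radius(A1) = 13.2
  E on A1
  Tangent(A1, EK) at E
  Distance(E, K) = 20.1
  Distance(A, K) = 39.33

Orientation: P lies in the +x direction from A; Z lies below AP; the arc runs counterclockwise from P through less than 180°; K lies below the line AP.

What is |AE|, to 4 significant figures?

21.41

Checks: |ZE| = 13.20 ✓; ∠(ZE, EK) = 90.00° ✓; |EK| = 20.10 ✓; |AK| = 39.33 ✓.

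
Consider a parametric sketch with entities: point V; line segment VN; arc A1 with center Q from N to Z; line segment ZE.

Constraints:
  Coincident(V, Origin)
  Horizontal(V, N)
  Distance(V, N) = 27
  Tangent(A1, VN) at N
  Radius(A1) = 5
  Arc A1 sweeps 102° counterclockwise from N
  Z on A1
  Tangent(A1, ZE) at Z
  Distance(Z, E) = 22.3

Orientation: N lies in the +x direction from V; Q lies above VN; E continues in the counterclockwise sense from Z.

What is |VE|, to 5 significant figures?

38.969

On A1, N sits at bearing -90° from Q; a 102° counterclockwise sweep puts Z at bearing 12°, so Z = Q + 5.0·(cos 12°, sin 12°) = (31.891, 6.0396). Tangency of A1 to ZE means the radius QZ is perpendicular to ZE, so ZE runs along (−sin 12°, cos 12°); with |ZE| = 22.3, E = (27.254, 27.852). Then |VE| = |E − V| = 38.969.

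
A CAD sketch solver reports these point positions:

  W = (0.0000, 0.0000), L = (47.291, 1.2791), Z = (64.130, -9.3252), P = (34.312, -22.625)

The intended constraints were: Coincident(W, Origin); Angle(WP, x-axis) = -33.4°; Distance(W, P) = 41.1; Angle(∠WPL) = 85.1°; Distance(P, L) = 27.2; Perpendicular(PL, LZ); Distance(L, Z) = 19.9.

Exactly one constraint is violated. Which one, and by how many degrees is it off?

Perpendicular(PL, LZ) — off by 3.70°.

W = (0.00, 0.00) ✓; WP at -33.40° ✓; |WP| = 41.10 ✓; ∠WPL = 85.10° ✓; |PL| = 27.20 ✓; ∠(PL, LZ) = 93.70° ✗; |LZ| = 19.90 ✓.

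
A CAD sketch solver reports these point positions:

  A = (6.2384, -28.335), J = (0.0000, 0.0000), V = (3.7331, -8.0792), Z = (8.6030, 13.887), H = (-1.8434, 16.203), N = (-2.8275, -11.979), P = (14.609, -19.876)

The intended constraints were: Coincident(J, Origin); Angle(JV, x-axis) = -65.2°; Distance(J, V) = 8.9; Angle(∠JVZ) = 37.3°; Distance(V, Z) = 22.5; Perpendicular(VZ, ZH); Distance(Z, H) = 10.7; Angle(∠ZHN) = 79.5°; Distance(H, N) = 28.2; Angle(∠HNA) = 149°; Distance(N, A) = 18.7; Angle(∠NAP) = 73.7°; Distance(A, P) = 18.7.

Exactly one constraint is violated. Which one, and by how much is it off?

Distance(A, P) = 18.7 — off by 6.80.

J = (0.00, 0.00) ✓; JV at -65.20° ✓; |JV| = 8.900 ✓; ∠JVZ = 37.30° ✓; |VZ| = 22.50 ✓; ∠(VZ, ZH) = 90.00° ✓; |ZH| = 10.70 ✓; ∠ZHN = 79.50° ✓; |HN| = 28.20 ✓; ∠HNA = 149.0° ✓; |NA| = 18.70 ✓; ∠NAP = 73.70° ✓; |AP| = 11.90 ✗.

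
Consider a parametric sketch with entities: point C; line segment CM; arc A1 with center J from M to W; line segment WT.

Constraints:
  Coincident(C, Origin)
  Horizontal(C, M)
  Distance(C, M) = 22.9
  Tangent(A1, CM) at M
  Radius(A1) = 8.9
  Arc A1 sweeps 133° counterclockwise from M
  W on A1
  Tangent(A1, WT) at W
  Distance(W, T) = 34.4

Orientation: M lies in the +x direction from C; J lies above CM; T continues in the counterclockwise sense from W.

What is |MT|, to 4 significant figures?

43.56

On A1, M sits at bearing -90° from J; a 133° counterclockwise sweep puts W at bearing 43°, so W = J + 8.9·(cos 43°, sin 43°) = (29.41, 14.97). Since A1 is tangent to WT there, JW ⟂ WT, so WT runs along (−sin 43°, cos 43°); with |WT| = 34.4, T = (5.948, 40.13). Then |MT| = |T − M| = 43.56.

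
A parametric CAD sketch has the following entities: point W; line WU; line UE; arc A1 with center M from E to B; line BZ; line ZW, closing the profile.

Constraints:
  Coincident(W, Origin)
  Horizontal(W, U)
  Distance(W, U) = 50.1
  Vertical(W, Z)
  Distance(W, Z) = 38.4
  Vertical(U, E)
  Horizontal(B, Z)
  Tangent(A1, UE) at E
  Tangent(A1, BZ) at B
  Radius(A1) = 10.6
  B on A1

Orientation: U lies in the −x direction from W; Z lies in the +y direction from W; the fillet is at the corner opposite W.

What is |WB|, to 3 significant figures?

55.1

W is at the origin; W and U share the same y with |WU| = 50.1 and U on the −x side, so U = (-50.1, 0.00). W and Z share the same x with |WZ| = 38.4 and Z on the +y side, so Z = (0.00, 38.4). The virtual corner opposite W is at (-50.1, 38.4). The tangent condition forces ME to be normal to UE and tangency of A1 to BZ means the radius MB is perpendicular to BZ, with radius 10.6, so the center M sits 10.6 in from both sides at M = (-39.5, 27.8). That places the tangent points at E = (-50.1, 27.8) on UE and B = (-39.5, 38.4) on BZ. Then |WB| = |B − W| = 55.1.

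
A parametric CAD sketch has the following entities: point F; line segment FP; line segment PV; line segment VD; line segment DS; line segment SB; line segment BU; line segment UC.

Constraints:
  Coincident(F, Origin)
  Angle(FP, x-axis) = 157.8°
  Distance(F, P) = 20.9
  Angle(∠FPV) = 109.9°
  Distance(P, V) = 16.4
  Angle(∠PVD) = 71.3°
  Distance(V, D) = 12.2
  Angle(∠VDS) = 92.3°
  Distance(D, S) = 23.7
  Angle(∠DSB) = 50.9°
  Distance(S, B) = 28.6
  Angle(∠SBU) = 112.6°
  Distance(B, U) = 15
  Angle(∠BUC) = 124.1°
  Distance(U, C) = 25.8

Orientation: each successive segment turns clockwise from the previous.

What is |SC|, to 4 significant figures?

40.77

F is at the origin; FP runs at 157.8° with length 20.9, so P = (-19.35, 7.897). ∠FPV = 109.9° gives PV at 87.70° from the x-axis; with |PV| = 16.4, V = (-18.69, 24.28). ∠PVD = 71.3° gives VD at -21.00° from the x-axis; with |VD| = 12.2, D = (-7.303, 19.91). ∠VDS = 92.3° gives DS at -108.7° from the x-axis; with |DS| = 23.7, S = (-14.90, -2.537). ∠DSB = 50.9° gives SB at 122.2° from the x-axis; with |SB| = 28.6, B = (-30.14, 21.66). ∠SBU = 112.6° gives BU at 54.80° from the x-axis; with |BU| = 15.0, U = (-21.50, 33.92). ∠BUC = 124.1° gives UC at -1.100° from the x-axis; with |UC| = 25.8, C = (4.300, 33.43). Then |SC| = |C − S| = 40.77.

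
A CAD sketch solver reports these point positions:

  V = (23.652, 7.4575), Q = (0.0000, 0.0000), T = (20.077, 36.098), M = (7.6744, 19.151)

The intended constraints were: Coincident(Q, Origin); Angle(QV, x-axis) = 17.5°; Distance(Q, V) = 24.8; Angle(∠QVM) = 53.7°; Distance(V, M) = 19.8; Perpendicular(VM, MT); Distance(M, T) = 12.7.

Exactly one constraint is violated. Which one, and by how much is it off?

Distance(M, T) = 12.7 — off by 8.30.

Q = (0.00, 0.00) ✓; QV at 17.50° ✓; |QV| = 24.80 ✓; ∠QVM = 53.70° ✓; |VM| = 19.80 ✓; ∠(VM, MT) = 90.00° ✓; |MT| = 21.00 ✗.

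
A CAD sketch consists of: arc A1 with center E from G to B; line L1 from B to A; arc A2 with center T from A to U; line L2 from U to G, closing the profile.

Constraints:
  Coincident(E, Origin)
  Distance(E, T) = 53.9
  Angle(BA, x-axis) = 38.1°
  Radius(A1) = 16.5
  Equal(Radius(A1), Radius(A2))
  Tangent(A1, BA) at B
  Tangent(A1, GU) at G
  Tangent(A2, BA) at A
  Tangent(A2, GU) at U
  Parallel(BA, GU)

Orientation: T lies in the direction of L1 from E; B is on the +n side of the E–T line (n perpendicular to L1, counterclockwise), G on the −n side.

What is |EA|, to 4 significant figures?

56.37

Tangency of A1 to both parallel lines with radius 16.5 puts B and G at E ± 16.5·n: B = (-10.18, 12.98), G = (10.18, -12.98). Equal radii place A and U the same way about T: A = T + 16.5·n = (32.23, 46.24), U = T − 16.5·n = (52.60, 20.27). Then |EA| = |A − E| = 56.37.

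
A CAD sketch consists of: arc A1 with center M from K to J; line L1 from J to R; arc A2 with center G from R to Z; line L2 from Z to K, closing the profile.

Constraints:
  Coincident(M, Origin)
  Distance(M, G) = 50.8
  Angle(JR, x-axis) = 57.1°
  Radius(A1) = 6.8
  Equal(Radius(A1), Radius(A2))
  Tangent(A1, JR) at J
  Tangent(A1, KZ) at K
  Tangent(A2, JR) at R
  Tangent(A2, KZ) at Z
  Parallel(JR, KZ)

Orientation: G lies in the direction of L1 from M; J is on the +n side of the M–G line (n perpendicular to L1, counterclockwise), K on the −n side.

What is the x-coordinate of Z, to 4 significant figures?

33.30

The slot axis is L1's direction at 57.1°, so u = (cos 57.1°, sin 57.1°) = (0.5432, 0.8396) and n = (−sin 57.1°, cos 57.1°) = (-0.8396, 0.5432). M is at the origin and G lies 50.8 along u from M, so G = 50.8·u = (27.59, 42.65). Tangency of A1 to both parallel lines with radius 6.8 puts J and K at M ± 6.8·n: J = (-5.709, 3.694), K = (5.709, -3.694). Equal radii place R and Z the same way about G: R = G + 6.8·n = (21.88, 46.35), Z = G − 6.8·n = (33.30, 38.96). So Z.x = 33.30.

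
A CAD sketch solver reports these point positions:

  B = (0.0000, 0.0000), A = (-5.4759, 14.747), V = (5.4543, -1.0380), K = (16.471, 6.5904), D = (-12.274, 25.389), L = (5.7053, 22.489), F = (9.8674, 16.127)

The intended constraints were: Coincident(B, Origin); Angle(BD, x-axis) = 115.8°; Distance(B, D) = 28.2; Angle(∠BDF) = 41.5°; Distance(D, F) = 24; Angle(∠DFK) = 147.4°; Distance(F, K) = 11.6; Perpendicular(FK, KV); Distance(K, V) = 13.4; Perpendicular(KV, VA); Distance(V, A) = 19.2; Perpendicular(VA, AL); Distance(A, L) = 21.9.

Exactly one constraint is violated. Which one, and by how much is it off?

Distance(A, L) = 21.9 — off by 8.30.

B = (0.00, 0.00) ✓; BD at 115.8° ✓; |BD| = 28.20 ✓; ∠BDF = 41.50° ✓; |DF| = 24.00 ✓; ∠DFK = 147.4° ✓; |FK| = 11.60 ✓; ∠(FK, KV) = 90.00° ✓; |KV| = 13.40 ✓; ∠(KV, VA) = 90.00° ✓; |VA| = 19.20 ✓; ∠(VA, AL) = 90.00° ✓; |AL| = 13.60 ✗.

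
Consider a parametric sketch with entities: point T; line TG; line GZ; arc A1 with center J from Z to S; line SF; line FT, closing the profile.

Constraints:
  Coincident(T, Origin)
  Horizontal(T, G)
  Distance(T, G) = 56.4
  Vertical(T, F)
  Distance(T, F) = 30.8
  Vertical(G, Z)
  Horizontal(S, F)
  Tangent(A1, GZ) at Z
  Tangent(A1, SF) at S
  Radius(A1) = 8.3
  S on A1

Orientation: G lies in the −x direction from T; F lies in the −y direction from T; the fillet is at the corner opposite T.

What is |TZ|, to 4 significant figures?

60.72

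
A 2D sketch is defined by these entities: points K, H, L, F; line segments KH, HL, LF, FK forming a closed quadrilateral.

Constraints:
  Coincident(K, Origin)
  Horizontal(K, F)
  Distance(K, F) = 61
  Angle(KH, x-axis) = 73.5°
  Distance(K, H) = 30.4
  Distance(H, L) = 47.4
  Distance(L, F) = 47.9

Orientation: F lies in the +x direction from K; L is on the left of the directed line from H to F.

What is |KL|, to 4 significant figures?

70.55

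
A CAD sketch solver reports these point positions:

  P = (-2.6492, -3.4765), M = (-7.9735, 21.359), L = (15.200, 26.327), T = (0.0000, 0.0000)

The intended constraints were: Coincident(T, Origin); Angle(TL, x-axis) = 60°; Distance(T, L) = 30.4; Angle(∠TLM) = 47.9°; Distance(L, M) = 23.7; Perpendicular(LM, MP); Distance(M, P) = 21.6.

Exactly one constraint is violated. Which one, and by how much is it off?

Distance(M, P) = 21.6 — off by 3.80.

T = (0.00, 0.00) ✓; TL at 60.00° ✓; |TL| = 30.40 ✓; ∠TLM = 47.90° ✓; |LM| = 23.70 ✓; ∠(LM, MP) = 90.00° ✓; |MP| = 25.40 ✗.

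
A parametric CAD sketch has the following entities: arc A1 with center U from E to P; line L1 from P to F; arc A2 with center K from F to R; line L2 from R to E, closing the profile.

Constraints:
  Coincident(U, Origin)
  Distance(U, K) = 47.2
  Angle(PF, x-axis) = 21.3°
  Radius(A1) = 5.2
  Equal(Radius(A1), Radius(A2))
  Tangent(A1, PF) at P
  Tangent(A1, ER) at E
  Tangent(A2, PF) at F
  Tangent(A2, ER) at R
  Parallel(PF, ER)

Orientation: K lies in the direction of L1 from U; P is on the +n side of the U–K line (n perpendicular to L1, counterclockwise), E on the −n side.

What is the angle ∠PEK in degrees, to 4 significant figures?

83.71°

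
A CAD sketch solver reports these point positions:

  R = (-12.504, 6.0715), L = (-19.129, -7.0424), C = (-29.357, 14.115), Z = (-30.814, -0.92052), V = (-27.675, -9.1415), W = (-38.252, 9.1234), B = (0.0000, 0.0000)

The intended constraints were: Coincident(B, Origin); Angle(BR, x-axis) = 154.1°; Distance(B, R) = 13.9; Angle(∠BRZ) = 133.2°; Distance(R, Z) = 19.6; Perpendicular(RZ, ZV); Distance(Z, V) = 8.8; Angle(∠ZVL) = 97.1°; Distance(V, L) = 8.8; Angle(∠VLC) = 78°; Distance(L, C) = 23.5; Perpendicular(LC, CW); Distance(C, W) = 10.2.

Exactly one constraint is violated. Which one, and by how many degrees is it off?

Perpendicular(LC, CW) — off by 3.50°.

B = (0.00, 0.00) ✓; BR at 154.1° ✓; |BR| = 13.90 ✓; ∠BRZ = 133.2° ✓; |RZ| = 19.60 ✓; ∠(RZ, ZV) = 90.00° ✓; |ZV| = 8.800 ✓; ∠ZVL = 97.10° ✓; |VL| = 8.800 ✓; ∠VLC = 78.00° ✓; |LC| = 23.50 ✓; ∠(LC, CW) = 93.50° ✗; |CW| = 10.20 ✓.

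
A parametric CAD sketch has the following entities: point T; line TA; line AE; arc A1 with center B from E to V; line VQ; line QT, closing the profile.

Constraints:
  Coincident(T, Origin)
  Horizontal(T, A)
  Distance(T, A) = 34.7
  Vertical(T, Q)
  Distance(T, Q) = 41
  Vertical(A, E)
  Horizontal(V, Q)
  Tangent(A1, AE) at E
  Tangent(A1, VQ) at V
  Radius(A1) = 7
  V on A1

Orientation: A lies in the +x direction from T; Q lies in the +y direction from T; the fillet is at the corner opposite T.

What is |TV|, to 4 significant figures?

49.48

T is at the origin; T and A share the same y with |TA| = 34.7 and A on the +x side, so A = (34.70, 0.000). TQ is vertical with |TQ| = 41.0 and Q on the +y side, so Q = (0.000, 41.00). The virtual corner opposite T is at (34.70, 41.00). Tangency of A1 to AE means the radius BE is perpendicular to AE and since A1 is tangent to VQ there, BV ⟂ VQ, with radius 7.0, so the center B sits 7.0 in from both sides at B = (27.70, 34.00). That places the tangent points at E = (34.70, 34.00) on AE and V = (27.70, 41.00) on VQ. Then |TV| = |V − T| = 49.48.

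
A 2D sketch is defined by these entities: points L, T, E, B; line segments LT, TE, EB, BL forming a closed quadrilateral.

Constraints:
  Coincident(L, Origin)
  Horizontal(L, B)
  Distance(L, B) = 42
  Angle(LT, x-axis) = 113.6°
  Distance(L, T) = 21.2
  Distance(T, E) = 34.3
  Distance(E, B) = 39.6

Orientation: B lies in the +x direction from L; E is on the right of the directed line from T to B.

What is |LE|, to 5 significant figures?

13.121

Checks: |TE| = 34.30 ✓; |EB| = 39.60 ✓.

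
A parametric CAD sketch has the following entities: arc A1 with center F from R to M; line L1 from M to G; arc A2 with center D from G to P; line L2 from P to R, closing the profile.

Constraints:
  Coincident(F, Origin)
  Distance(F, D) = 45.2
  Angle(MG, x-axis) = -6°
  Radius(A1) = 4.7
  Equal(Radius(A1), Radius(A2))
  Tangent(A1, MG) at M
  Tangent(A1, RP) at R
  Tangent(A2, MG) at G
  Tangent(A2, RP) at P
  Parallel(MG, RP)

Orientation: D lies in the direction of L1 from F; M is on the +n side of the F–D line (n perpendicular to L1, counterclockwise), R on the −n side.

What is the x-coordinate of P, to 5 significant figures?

44.461

Tangency of A1 to both parallel lines with radius 4.7 puts M and R at F ± 4.7·n: M = (0.49128, 4.6743), R = (-0.49128, -4.6743). Equal radii place G and P the same way about D: G = D + 4.7·n = (45.444, -0.050434), P = D − 4.7·n = (44.461, -9.3989). So P.x = 44.461.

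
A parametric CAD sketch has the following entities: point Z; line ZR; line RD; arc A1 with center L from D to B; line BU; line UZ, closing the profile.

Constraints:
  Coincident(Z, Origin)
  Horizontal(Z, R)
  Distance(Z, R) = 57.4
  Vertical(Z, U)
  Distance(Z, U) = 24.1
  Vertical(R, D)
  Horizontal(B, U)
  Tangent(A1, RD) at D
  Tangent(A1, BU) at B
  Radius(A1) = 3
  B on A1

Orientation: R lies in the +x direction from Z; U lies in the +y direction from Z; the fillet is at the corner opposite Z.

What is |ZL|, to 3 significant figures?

58.3

Z is at the origin; ZR is horizontal with |ZR| = 57.4 and R on the +x side, so R = (57.4, 0.00). Z and U share the same x with |ZU| = 24.1 and U on the +y side, so U = (0.00, 24.1). The virtual corner opposite Z is at (57.4, 24.1). A1 meets RD tangentially, so LD is at right angles to RD and tangency of A1 to BU means the radius LB is perpendicular to BU, with radius 3.0, so the center L sits 3.0 in from both sides at L = (54.4, 21.1). Then |ZL| = |L − Z| = 58.3.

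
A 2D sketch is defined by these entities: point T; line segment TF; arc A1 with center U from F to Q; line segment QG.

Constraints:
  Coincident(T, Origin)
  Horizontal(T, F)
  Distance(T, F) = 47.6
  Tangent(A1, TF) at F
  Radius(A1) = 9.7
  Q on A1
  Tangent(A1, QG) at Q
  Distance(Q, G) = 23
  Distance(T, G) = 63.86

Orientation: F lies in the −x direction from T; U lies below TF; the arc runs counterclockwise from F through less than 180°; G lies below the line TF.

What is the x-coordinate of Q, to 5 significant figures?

-57.216

Checks: |UQ| = 9.700 ✓; ∠(UQ, QG) = 90.00° ✓; |QG| = 23.00 ✓; |TG| = 63.86 ✓.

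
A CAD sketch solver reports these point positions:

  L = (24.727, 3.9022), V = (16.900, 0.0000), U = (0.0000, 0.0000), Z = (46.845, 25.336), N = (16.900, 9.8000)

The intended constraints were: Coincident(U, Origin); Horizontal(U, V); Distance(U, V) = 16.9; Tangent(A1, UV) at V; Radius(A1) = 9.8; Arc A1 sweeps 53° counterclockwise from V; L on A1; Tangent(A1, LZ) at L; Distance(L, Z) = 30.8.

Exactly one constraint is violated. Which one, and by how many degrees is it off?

Tangent(A1, LZ) at L — off by 8.90°.

U = (0.00, 0.00) ✓; U.y = 0.00, V.y = 0.00 ✓; |UV| = 16.90 ✓; ∠(NV, VU) = 90.00° ✓; |NV| = 9.800 ✓; bearing(N→L) − bearing(N→V) = 53.00° ✓; |NL| = 9.800 ✓; ∠(NL, LZ) = 98.90° ✗; |LZ| = 30.80 ✓.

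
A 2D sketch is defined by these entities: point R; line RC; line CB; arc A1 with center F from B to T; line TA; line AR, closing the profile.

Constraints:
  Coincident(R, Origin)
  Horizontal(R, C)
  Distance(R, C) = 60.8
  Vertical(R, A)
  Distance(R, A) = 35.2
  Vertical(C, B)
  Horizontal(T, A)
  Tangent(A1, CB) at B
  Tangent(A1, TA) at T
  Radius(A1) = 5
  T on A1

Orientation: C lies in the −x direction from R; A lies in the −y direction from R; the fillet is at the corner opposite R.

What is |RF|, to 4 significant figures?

63.45

R is at the origin; RC is horizontal with |RC| = 60.8 and C on the −x side, so C = (-60.80, 0.000). RA is vertical with |RA| = 35.2 and A on the −y side, so A = (0.000, -35.20). The virtual corner opposite R is at (-60.80, -35.20). Tangency of A1 to CB means the radius FB is perpendicular to CB and tangency of A1 to TA means the radius FT is perpendicular to TA, with radius 5.0, so the center F sits 5.0 in from both sides at F = (-55.80, -30.20). Then |RF| = |F − R| = 63.45.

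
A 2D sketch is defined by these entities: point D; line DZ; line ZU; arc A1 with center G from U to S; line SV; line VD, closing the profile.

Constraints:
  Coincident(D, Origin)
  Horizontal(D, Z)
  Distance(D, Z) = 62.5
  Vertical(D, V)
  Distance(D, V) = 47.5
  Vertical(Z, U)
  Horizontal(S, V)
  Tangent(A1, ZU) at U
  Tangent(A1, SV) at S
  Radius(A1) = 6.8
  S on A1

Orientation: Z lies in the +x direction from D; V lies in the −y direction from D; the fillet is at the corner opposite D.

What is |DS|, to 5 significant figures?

73.203

The virtual corner opposite D is at (62.500, -47.500). A1 meets ZU tangentially, so GU is at right angles to ZU and A1 meets SV tangentially, so GS is at right angles to SV, with radius 6.8, so the center G sits 6.8 in from both sides at G = (55.700, -40.700). That places the tangent points at U = (62.500, -40.700) on ZU and S = (55.700, -47.500) on SV. Then |DS| = |S − D| = 73.203.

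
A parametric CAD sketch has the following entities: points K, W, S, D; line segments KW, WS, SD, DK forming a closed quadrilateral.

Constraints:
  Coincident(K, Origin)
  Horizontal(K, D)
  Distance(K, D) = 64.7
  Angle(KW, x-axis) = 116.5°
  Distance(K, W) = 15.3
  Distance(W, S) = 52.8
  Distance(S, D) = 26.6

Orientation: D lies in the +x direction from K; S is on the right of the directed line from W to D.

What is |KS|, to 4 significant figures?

41.50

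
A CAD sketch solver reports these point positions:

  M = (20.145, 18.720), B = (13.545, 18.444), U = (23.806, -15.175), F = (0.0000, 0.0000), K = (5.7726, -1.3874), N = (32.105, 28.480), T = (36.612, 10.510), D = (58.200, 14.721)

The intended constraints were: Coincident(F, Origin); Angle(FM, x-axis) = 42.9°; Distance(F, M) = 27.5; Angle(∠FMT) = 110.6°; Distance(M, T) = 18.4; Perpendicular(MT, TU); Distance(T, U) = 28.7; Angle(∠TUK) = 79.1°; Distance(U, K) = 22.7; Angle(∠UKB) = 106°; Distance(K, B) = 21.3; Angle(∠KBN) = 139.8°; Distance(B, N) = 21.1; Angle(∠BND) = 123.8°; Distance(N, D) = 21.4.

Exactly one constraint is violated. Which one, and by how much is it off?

Distance(N, D) = 21.4 — off by 8.10.

F = (0.00, 0.00) ✓; FM at 42.90° ✓; |FM| = 27.50 ✓; ∠FMT = 110.6° ✓; |MT| = 18.40 ✓; ∠(MT, TU) = 90.00° ✓; |TU| = 28.70 ✓; ∠TUK = 79.10° ✓; |UK| = 22.70 ✓; ∠UKB = 106.0° ✓; |KB| = 21.30 ✓; ∠KBN = 139.8° ✓; |BN| = 21.10 ✓; ∠BND = 123.8° ✓; |ND| = 29.50 ✗.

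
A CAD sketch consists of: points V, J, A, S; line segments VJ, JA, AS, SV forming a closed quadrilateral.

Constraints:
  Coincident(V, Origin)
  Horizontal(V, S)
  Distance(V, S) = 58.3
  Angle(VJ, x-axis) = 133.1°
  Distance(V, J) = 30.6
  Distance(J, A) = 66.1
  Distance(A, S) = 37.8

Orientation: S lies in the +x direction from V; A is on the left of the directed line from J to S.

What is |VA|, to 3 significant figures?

56.2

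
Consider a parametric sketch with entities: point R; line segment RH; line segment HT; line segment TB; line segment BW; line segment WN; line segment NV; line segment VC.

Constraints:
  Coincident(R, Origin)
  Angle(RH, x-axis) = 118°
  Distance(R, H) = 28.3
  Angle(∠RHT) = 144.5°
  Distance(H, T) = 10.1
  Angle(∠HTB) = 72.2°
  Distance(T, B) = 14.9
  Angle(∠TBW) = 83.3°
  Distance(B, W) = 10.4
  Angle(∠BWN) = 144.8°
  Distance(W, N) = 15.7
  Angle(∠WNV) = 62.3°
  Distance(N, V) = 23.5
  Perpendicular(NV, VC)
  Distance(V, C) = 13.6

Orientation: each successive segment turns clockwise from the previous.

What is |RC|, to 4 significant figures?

36.10

R is at the origin; RH runs at 118.0° with length 28.3, so H = (-13.29, 24.99). ∠RHT = 144.5° gives HT at 82.50° from the x-axis; with |HT| = 10.1, T = (-11.97, 35.00). ∠HTB = 72.2° gives TB at -25.30° from the x-axis; with |TB| = 14.9, B = (1.503, 28.63). ∠TBW = 83.3° gives BW at -122.0° from the x-axis; with |BW| = 10.4, W = (-4.008, 19.81). ∠BWN = 144.8° gives WN at -157.2° from the x-axis; with |WN| = 15.7, N = (-18.48, 13.73). ∠WNV = 62.3° gives NV at 85.10° from the x-axis; with |NV| = 23.5, V = (-16.47, 37.14). The perpendicularity gives VC at right angles to NV, so VC runs at -4.900°; with |VC| = 13.6, C = (-2.924, 35.98). Then |RC| = |C − R| = 36.10.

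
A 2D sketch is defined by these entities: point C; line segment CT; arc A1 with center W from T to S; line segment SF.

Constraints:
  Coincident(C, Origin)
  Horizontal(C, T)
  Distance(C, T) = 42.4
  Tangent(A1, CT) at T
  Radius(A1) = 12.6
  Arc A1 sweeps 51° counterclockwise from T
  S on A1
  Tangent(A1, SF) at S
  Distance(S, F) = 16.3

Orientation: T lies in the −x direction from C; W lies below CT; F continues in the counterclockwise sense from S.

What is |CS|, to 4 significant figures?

52.40

C is at the origin; CT is horizontal with |CT| = 42.4 and T on the −x side, so T = (-42.40, 0.000). A1 meets CT tangentially, so WT is at right angles to CT, so W = T + (0, -12.6) = (-42.40, -12.60). On A1, T sits at bearing 90° from W; a 51° counterclockwise sweep puts S at bearing 141°, so S = W + 12.6·(cos 141°, sin 141°) = (-52.19, -4.671). Then |CS| = |S − C| = 52.40.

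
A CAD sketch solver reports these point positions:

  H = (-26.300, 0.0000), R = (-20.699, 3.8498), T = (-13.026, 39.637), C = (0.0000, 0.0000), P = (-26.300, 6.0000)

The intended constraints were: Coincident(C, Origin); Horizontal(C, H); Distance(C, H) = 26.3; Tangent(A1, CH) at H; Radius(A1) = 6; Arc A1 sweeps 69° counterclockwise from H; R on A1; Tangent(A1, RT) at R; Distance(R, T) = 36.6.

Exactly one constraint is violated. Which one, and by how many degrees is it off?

Tangent(A1, RT) at R — off by 8.90°.

C = (0.00, 0.00) ✓; C.y = 0.00, H.y = 0.00 ✓; |CH| = 26.30 ✓; ∠(PH, HC) = 90.00° ✓; |PH| = 6.000 ✓; bearing(P→R) − bearing(P→H) = 69.00° ✓; |PR| = 6.000 ✓; ∠(PR, RT) = 81.10° ✗; |RT| = 36.60 ✓.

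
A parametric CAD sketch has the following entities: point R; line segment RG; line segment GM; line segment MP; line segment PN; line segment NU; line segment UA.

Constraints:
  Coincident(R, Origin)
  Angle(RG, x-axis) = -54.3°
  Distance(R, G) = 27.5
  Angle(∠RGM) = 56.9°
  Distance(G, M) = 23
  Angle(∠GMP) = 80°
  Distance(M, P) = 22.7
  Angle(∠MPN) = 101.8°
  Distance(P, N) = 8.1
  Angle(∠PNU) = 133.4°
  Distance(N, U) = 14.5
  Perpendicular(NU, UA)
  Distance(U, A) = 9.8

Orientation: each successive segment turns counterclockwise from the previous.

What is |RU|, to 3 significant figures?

17.9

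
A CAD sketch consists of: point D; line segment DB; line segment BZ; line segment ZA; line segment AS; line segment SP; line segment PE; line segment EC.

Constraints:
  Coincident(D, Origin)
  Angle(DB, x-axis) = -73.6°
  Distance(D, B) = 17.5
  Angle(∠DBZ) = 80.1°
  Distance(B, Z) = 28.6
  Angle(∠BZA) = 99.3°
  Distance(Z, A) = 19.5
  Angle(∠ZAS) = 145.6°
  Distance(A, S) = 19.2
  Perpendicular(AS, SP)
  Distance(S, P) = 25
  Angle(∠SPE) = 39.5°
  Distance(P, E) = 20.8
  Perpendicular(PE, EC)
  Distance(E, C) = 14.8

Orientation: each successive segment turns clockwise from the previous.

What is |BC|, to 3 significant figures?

43.0

D is at the origin; DB runs at -73.6° with length 17.5, so B = (4.94, -16.8). ∠DBZ = 80.1° gives BZ at -174° from the x-axis; with |BZ| = 28.6, Z = (-23.5, -20.0). ∠BZA = 99.3° gives ZA at 106° from the x-axis; with |ZA| = 19.5, A = (-28.8, -1.26). ∠ZAS = 145.6° gives AS at 71.4° from the x-axis; with |AS| = 19.2, S = (-22.7, 16.9). AS is perpendicular to SP, so SP runs at -18.6°; with |SP| = 25.0, P = (1.03, 8.96). ∠SPE = 39.5° gives PE at -159° from the x-axis; with |PE| = 20.8, E = (-18.4, 1.54). The perpendicularity gives EC at right angles to PE, so EC runs at 111°; with |EC| = 14.8, C = (-23.7, 15.4). Then |BC| = |C − B| = 43.0.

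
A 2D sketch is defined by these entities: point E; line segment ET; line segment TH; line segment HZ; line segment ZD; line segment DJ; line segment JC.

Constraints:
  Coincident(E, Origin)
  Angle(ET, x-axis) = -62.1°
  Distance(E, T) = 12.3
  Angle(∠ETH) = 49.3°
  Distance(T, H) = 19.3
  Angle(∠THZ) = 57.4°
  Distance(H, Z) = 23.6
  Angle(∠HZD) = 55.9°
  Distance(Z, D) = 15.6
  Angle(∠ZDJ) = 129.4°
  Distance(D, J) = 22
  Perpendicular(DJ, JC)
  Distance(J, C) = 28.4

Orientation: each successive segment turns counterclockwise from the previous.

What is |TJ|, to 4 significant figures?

17.50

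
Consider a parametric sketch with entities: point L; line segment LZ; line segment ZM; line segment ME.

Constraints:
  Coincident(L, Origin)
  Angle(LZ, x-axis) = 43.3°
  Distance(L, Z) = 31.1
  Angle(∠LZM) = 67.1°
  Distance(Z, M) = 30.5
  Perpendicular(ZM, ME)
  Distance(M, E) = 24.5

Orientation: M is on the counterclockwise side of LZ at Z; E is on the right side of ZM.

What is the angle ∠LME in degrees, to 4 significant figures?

147.3°

L is at the origin; LZ runs at 43.3° with length 31.1, so Z = 31.1·(cos 43.3°, sin 43.3°) = (22.63, 21.33). ∠LZM = 67.1°, so ZM runs at 43.3° + (180° − 67.1°) = 156.2° from the x-axis; with |ZM| = 30.5, M = Z + 30.5·(cos 156.2°, sin 156.2°) = (-5.273, 33.64). ZM ⟂ ME; with |ME| = 24.5 on the right of ZM, E = M + 24.5·(0.4035, 0.9150) = (4.614, 56.05). Then cos ∠LME = ML·ME / (|ML||ME|), giving 147.3°.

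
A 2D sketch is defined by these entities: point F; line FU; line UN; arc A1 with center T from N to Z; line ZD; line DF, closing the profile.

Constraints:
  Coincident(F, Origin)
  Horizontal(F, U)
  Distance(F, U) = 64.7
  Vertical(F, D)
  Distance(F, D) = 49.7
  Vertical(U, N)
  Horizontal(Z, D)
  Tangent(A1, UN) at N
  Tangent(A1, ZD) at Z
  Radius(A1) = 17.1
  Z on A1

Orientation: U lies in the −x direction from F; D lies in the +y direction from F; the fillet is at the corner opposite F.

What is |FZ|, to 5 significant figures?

68.818

F is at the origin; FU is horizontal with |FU| = 64.7 and U on the −x side, so U = (-64.700, 0.0000). F and D share the same x with |FD| = 49.7 and D on the +y side, so D = (0.0000, 49.700). The virtual corner opposite F is at (-64.700, 49.700). A1 meets UN tangentially, so TN is at right angles to UN and the tangent condition forces TZ to be normal to ZD, with radius 17.1, so the center T sits 17.1 in from both sides at T = (-47.600, 32.600). That places the tangent points at N = (-64.700, 32.600) on UN and Z = (-47.600, 49.700) on ZD. Then |FZ| = |Z − F| = 68.818.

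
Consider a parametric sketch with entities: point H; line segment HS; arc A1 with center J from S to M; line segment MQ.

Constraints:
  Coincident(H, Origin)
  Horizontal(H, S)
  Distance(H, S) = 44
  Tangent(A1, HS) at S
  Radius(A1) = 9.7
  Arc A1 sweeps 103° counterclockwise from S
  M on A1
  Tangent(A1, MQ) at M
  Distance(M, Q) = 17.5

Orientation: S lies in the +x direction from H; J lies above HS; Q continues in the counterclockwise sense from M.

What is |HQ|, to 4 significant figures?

57.35

On A1, S sits at bearing -90° from J; a 103° counterclockwise sweep puts M at bearing 13°, so M = J + 9.7·(cos 13°, sin 13°) = (53.45, 11.88). Since A1 is tangent to MQ there, JM ⟂ MQ, so MQ runs along (−sin 13°, cos 13°); with |MQ| = 17.5, Q = (49.51, 28.93). Then |HQ| = |Q − H| = 57.35.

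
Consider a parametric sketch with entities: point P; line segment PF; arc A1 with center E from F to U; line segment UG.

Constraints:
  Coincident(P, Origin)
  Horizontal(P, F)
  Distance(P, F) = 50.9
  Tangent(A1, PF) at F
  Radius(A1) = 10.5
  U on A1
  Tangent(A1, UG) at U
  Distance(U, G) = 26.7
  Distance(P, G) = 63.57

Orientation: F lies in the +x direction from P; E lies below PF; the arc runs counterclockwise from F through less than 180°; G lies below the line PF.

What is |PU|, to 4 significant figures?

43.36

Checks: |EU| = 10.50 ✓; ∠(EU, UG) = 90.00° ✓; |UG| = 26.70 ✓; |PG| = 63.57 ✓.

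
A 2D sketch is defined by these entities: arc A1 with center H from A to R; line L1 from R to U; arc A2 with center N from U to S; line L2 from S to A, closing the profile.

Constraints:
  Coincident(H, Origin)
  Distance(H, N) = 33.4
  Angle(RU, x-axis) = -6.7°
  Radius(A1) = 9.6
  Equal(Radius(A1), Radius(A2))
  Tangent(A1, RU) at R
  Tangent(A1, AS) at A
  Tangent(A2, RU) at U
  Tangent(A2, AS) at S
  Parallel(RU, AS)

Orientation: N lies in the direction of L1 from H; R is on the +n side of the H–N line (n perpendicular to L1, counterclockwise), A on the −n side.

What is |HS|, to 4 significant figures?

34.75

The slot axis is L1's direction at -6.7°, so u = (cos -6.7°, sin -6.7°) = (0.9932, -0.1167) and n = (−sin -6.7°, cos -6.7°) = (0.1167, 0.9932). H is at the origin and N lies 33.4 along u from H, so N = 33.4·u = (33.17, -3.897). Tangency of A1 to both parallel lines with radius 9.6 puts R and A at H ± 9.6·n: R = (1.120, 9.534), A = (-1.120, -9.534). Equal radii place U and S the same way about N: U = N + 9.6·n = (34.29, 5.638), S = N − 9.6·n = (32.05, -13.43). Then |HS| = |S − H| = 34.75.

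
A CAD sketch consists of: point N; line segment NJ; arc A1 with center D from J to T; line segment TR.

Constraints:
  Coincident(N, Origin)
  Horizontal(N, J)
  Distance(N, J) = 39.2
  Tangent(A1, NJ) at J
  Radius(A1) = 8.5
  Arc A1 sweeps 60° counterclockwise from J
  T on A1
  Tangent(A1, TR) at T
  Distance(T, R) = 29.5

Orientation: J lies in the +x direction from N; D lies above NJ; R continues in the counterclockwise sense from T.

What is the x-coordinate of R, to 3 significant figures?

61.3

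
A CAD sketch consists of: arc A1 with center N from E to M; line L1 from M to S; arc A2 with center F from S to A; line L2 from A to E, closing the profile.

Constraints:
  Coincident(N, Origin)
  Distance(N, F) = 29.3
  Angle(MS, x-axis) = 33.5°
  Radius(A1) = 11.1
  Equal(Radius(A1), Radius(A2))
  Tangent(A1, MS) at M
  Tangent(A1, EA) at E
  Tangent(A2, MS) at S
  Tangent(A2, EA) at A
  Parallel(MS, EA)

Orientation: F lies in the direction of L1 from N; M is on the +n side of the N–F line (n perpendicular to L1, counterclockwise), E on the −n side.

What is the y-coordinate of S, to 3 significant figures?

25.4

The slot axis is L1's direction at 33.5°, so u = (cos 33.5°, sin 33.5°) = (0.834, 0.552) and n = (−sin 33.5°, cos 33.5°) = (-0.552, 0.834). N is at the origin and F lies 29.3 along u from N, so F = 29.3·u = (24.4, 16.2). Tangency of A1 to both parallel lines with radius 11.1 puts M and E at N ± 11.1·n: M = (-6.13, 9.26), E = (6.13, -9.26). Equal radii place S and A the same way about F: S = F + 11.1·n = (18.3, 25.4), A = F − 11.1·n = (30.6, 6.92). So S.y = 25.4.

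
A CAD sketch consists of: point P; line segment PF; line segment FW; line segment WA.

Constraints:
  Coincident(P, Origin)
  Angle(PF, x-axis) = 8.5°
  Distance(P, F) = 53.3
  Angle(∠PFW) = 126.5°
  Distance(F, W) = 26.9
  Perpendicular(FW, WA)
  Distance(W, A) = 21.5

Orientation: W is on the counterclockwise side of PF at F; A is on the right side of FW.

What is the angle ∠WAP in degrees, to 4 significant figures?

42.33°

∠PFW = 126.5°, so FW runs at 8.5° + (180° − 126.5°) = 62.00° from the x-axis; with |FW| = 26.9, W = F + 26.9·(cos 62.00°, sin 62.00°) = (65.34, 31.63). FW is perpendicular to WA; with |WA| = 21.5 on the right of FW, A = W + 21.5·(0.8829, -0.4695) = (84.33, 21.54). Then cos ∠WAP = AW·AP / (|AW||AP|), giving 42.33°.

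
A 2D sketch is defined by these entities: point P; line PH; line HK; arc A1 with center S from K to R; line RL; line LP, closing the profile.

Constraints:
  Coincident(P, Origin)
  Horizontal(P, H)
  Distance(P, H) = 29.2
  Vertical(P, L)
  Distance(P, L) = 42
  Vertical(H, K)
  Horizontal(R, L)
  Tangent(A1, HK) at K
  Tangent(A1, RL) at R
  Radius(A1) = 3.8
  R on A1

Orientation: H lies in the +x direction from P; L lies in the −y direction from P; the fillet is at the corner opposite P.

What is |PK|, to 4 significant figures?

48.08

The virtual corner opposite P is at (29.20, -42.00). The tangent condition forces SK to be normal to HK and since A1 is tangent to RL there, SR ⟂ RL, with radius 3.8, so the center S sits 3.8 in from both sides at S = (25.40, -38.20). That places the tangent points at K = (29.20, -38.20) on HK and R = (25.40, -42.00) on RL. Then |PK| = |K − P| = 48.08.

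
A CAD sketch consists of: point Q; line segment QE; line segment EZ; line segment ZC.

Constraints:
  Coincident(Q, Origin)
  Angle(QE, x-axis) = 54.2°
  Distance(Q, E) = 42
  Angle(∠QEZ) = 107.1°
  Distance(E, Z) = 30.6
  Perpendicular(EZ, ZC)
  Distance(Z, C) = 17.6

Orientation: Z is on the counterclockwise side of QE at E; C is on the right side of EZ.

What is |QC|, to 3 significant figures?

72.0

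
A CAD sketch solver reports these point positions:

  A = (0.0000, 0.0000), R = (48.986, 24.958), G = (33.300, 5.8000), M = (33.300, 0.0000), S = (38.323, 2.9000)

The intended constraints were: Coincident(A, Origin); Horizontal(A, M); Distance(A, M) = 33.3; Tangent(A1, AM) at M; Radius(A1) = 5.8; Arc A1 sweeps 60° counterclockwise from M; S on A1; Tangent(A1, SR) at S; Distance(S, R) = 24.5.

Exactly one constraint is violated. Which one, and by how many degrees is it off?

Tangent(A1, SR) at S — off by 4.20°.

A = (0.00, 0.00) ✓; A.y = 0.00, M.y = 0.00 ✓; |AM| = 33.30 ✓; ∠(GM, MA) = 90.00° ✓; |GM| = 5.800 ✓; bearing(G→S) − bearing(G→M) = 60.00° ✓; |GS| = 5.800 ✓; ∠(GS, SR) = 85.80° ✗; |SR| = 24.50 ✓.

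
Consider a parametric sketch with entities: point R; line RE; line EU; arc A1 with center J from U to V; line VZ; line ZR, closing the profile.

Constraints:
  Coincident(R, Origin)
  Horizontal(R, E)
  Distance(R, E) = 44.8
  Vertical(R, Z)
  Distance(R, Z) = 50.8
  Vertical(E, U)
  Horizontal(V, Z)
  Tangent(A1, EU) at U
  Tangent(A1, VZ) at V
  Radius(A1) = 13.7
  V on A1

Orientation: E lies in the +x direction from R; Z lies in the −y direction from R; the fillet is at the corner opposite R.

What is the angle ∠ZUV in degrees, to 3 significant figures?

28.0°

The virtual corner opposite R is at (44.8, -50.8). The tangent condition forces JU to be normal to EU and A1 meets VZ tangentially, so JV is at right angles to VZ, with radius 13.7, so the center J sits 13.7 in from both sides at J = (31.1, -37.1). That places the tangent points at U = (44.8, -37.1) on EU and V = (31.1, -50.8) on VZ. Then cos ∠ZUV = UZ·UV / (|UZ||UV|), giving 28.0°.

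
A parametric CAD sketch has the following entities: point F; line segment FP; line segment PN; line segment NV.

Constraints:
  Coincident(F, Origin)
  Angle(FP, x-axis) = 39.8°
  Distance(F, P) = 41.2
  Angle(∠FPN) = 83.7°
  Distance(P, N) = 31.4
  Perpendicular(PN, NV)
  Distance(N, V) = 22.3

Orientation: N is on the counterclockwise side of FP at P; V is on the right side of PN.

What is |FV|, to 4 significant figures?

68.73

F is at the origin; FP runs at 39.8° with length 41.2, so P = 41.2·(cos 39.8°, sin 39.8°) = (31.65, 26.37). ∠FPN = 83.7°, so PN runs at 39.8° + (180° − 83.7°) = 136.1° from the x-axis; with |PN| = 31.4, N = P + 31.4·(cos 136.1°, sin 136.1°) = (9.028, 48.15). PN is perpendicular to NV; with |NV| = 22.3 on the right of PN, V = N + 22.3·(0.6934, 0.7206) = (24.49, 64.21). Then |FV| = |V − F| = 68.73.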